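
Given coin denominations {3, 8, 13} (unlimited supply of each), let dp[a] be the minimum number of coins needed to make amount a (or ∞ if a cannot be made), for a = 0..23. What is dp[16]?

 a  0  1  2  3  4  5  6  7  8  9 10 11 12 13 14 15 16 17 18 19 20 21 22 23
dp  0  -  -  1  -  -  2  -  1  3  -  2  4  1  3  5  2  4  6  3  5  2  4  6
(- denotes ∞ / unreachable)

2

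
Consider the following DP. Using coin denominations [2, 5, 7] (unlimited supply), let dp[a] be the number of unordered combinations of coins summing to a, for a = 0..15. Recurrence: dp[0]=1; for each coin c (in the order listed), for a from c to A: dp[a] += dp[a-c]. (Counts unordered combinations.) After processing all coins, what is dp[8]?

1

after  coin     0     1     2     3     4     5     6     7     8     9    10    11    12    13    14    15
          2     1     0     1     0     1     0     1     0     1     0     1     0     1     0     1     0
          5     1     0     1     0     1     1     1     1     1     1     2     1     2     1     2     2
          7     1     0     1     0     1     1     1     2     1     2     2     2     3     2     4     3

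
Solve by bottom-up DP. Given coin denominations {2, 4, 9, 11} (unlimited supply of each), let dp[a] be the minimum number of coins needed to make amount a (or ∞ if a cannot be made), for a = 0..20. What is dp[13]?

2

 a  0  1  2  3  4  5  6  7  8  9 10 11 12 13 14 15 16 17 18 19 20
dp  0  -  1  -  1  -  2  -  2  1  3  1  3  2  4  2  4  3  2  3  2
(- denotes ∞ / unreachable)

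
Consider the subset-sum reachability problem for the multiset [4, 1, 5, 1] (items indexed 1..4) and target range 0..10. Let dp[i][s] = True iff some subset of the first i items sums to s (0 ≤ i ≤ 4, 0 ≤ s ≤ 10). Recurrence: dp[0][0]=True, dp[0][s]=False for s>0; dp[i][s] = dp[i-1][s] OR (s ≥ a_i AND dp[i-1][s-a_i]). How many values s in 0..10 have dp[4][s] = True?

9

i\s   0   1   2   3   4   5   6   7   8   9  10
  0   T   F   F   F   F   F   F   F   F   F   F
  1   T   F   F   F   T   F   F   F   F   F   F
  2   T   T   F   F   T   T   F   F   F   F   F
  3   T   T   F   F   T   T   T   F   F   T   T
  4   T   T   T   F   T   T   T   T   F   T   T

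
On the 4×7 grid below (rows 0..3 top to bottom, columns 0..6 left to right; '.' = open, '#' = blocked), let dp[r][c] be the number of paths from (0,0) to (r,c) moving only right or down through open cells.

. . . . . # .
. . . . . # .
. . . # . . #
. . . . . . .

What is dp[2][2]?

r\c   0   1   2   3   4   5   6
  0   1   1   1   1   1   0   0
  1   1   2   3   4   5   0   0
  2   1   3   6   0   5   5   0
  3   1   4  10  10  15  20  20

6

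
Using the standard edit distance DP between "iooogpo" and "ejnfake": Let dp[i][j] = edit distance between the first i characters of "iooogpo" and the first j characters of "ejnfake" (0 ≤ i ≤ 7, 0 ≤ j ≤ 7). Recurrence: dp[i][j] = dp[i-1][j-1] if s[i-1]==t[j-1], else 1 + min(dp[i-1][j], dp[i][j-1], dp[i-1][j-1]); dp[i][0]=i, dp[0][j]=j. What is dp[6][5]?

6

   ''  e  j  n  f  a  k  e
''  0  1  2  3  4  5  6  7
 i  1  1  2  3  4  5  6  7
 o  2  2  2  3  4  5  6  7
 o  3  3  3  3  4  5  6  7
 o  4  4  4  4  4  5  6  7
 g  5  5  5  5  5  5  6  7
 p  6  6  6  6  6  6  6  7
 o  7  7  7  7  7  7  7  7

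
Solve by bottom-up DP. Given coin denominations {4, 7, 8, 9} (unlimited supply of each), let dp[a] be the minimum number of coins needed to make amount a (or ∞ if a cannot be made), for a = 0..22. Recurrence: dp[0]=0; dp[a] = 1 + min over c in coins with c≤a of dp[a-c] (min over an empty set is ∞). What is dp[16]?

 a  0  1  2  3  4  5  6  7  8  9 10 11 12 13 14 15 16 17 18 19 20 21 22
dp  0  -  -  -  1  -  -  1  1  1  -  2  2  2  2  2  2  2  2  3  3  3  3
(- denotes ∞ / unreachable)

2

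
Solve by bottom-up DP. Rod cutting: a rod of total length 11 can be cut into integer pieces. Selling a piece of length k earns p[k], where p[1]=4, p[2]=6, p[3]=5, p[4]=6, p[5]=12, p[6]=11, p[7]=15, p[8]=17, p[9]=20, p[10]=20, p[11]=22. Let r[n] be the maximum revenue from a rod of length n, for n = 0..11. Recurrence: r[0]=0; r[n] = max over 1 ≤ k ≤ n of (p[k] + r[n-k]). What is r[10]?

   n    0    1    2    3    4    5    6    7    8    9   10   11
r[n]    0    4    8   12   16   20   24   28   32   36   40   44

40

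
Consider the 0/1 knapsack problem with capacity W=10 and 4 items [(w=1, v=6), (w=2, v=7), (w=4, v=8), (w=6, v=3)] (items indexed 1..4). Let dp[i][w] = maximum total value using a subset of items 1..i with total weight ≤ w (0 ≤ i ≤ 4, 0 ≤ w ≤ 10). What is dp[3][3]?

13

i\w   0   1   2   3   4   5   6   7   8   9  10
  0   0   0   0   0   0   0   0   0   0   0   0
  1   0   6   6   6   6   6   6   6   6   6   6
  2   0   6   7  13  13  13  13  13  13  13  13
  3   0   6   7  13  13  14  15  21  21  21  21
  4   0   6   7  13  13  14  15  21  21  21  21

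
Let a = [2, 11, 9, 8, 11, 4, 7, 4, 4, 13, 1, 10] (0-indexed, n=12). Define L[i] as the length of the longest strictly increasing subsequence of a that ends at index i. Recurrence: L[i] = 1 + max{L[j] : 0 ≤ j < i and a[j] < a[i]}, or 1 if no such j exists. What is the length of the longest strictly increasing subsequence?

4

   i    0    1    2    3    4    5    6    7    8    9   10   11
a[i]    2   11    9    8   11    4    7    4    4   13    1   10
L[i]    1    2    2    2    3    2    3    2    2    4    1    4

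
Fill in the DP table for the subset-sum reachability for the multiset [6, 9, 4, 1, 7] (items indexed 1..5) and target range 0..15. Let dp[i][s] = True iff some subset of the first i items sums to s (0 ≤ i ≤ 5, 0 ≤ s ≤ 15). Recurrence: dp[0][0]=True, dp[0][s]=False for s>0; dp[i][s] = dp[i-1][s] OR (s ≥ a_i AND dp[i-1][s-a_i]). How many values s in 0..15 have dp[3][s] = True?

i\s   0   1   2   3   4   5   6   7   8   9  10  11  12  13  14  15
  0   T   F   F   F   F   F   F   F   F   F   F   F   F   F   F   F
  1   T   F   F   F   F   F   T   F   F   F   F   F   F   F   F   F
  2   T   F   F   F   F   F   T   F   F   T   F   F   F   F   F   T
  3   T   F   F   F   T   F   T   F   F   T   T   F   F   T   F   T
  4   T   T   F   F   T   T   T   T   F   T   T   T   F   T   T   T
  5   T   T   F   F   T   T   T   T   T   T   T   T   T   T   T   T

7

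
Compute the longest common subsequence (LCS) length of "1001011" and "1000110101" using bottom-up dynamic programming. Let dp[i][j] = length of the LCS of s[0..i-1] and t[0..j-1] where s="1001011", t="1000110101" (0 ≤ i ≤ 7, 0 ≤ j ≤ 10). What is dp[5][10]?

5

   ''  1  0  0  0  1  1  0  1  0  1
''  0  0  0  0  0  0  0  0  0  0  0
 1  0  1  1  1  1  1  1  1  1  1  1
 0  0  1  2  2  2  2  2  2  2  2  2
 0  0  1  2  3  3  3  3  3  3  3  3
 1  0  1  2  3  3  4  4  4  4  4  4
 0  0  1  2  3  4  4  4  5  5  5  5
 1  0  1  2  3  4  5  5  5  6  6  6
 1  0  1  2  3  4  5  6  6  6  6  7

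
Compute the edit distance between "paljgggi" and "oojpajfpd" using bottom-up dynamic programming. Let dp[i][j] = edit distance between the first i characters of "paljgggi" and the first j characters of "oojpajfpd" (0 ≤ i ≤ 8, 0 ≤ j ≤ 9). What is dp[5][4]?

   ''  o  o  j  p  a  j  f  p  d
''  0  1  2  3  4  5  6  7  8  9
 p  1  1  2  3  3  4  5  6  7  8
 a  2  2  2  3  4  3  4  5  6  7
 l  3  3  3  3  4  4  4  5  6  7
 j  4  4  4  3  4  5  4  5  6  7
 g  5  5  5  4  4  5  5  5  6  7
 g  6  6  6  5  5  5  6  6  6  7
 g  7  7  7  6  6  6  6  7  7  7
 i  8  8  8  7  7  7  7  7  8  8

4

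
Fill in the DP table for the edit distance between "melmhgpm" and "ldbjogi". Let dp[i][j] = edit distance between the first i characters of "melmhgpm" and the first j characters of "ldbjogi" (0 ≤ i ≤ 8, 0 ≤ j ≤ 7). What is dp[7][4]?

   ''  l  d  b  j  o  g  i
''  0  1  2  3  4  5  6  7
 m  1  1  2  3  4  5  6  7
 e  2  2  2  3  4  5  6  7
 l  3  2  3  3  4  5  6  7
 m  4  3  3  4  4  5  6  7
 h  5  4  4  4  5  5  6  7
 g  6  5  5  5  5  6  5  6
 p  7  6  6  6  6  6  6  6
 m  8  7  7  7  7  7  7  7

6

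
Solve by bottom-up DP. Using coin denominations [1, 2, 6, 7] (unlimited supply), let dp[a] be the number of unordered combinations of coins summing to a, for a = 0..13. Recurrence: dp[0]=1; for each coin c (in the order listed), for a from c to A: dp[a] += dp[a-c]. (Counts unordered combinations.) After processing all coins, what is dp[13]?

after  coin     0     1     2     3     4     5     6     7     8     9    10    11    12    13
          1     1     1     1     1     1     1     1     1     1     1     1     1     1     1
          2     1     1     2     2     3     3     4     4     5     5     6     6     7     7
          6     1     1     2     2     3     3     5     5     7     7     9     9    12    12
          7     1     1     2     2     3     3     5     6     8     9    11    12    15    17

17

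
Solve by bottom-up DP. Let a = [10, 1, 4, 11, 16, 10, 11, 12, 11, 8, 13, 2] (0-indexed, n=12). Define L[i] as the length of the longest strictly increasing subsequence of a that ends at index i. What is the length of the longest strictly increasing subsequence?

   i    0    1    2    3    4    5    6    7    8    9   10   11
a[i]   10    1    4   11   16   10   11   12   11    8   13    2
L[i]    1    1    2    3    4    3    4    5    4    3    6    2

6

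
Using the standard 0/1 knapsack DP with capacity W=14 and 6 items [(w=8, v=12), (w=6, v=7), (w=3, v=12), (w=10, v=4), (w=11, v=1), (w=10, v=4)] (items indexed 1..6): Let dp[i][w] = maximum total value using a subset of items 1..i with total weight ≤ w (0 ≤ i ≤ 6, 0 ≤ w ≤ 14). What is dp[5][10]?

i\w   0   1   2   3   4   5   6   7   8   9  10  11  12  13  14
  0   0   0   0   0   0   0   0   0   0   0   0   0   0   0   0
  1   0   0   0   0   0   0   0   0  12  12  12  12  12  12  12
  2   0   0   0   0   0   0   7   7  12  12  12  12  12  12  19
  3   0   0   0  12  12  12  12  12  12  19  19  24  24  24  24
  4   0   0   0  12  12  12  12  12  12  19  19  24  24  24  24
  5   0   0   0  12  12  12  12  12  12  19  19  24  24  24  24
  6   0   0   0  12  12  12  12  12  12  19  19  24  24  24  24

19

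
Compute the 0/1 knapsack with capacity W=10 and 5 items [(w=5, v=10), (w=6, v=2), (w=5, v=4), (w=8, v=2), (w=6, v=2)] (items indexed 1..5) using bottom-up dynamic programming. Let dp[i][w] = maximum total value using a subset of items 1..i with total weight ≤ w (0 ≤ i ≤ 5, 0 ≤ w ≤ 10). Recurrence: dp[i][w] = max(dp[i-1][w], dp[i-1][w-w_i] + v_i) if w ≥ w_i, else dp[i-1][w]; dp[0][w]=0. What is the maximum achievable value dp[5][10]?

14

i\w   0   1   2   3   4   5   6   7   8   9  10
  0   0   0   0   0   0   0   0   0   0   0   0
  1   0   0   0   0   0  10  10  10  10  10  10
  2   0   0   0   0   0  10  10  10  10  10  10
  3   0   0   0   0   0  10  10  10  10  10  14
  4   0   0   0   0   0  10  10  10  10  10  14
  5   0   0   0   0   0  10  10  10  10  10  14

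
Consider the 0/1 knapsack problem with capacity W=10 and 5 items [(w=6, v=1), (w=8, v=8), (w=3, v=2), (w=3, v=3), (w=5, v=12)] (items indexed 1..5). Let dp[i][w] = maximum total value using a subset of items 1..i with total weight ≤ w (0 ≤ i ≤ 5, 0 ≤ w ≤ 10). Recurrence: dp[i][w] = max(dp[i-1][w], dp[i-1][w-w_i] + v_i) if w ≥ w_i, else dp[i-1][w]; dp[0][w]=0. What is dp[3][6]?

i\w   0   1   2   3   4   5   6   7   8   9  10
  0   0   0   0   0   0   0   0   0   0   0   0
  1   0   0   0   0   0   0   1   1   1   1   1
  2   0   0   0   0   0   0   1   1   8   8   8
  3   0   0   0   2   2   2   2   2   8   8   8
  4   0   0   0   3   3   3   5   5   8   8   8
  5   0   0   0   3   3  12  12  12  15  15  15

2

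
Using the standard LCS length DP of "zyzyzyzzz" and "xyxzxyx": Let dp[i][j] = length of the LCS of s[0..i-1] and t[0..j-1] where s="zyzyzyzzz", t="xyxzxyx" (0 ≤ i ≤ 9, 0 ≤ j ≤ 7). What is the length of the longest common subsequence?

   ''  x  y  x  z  x  y  x
''  0  0  0  0  0  0  0  0
 z  0  0  0  0  1  1  1  1
 y  0  0  1  1  1  1  2  2
 z  0  0  1  1  2  2  2  2
 y  0  0  1  1  2  2  3  3
 z  0  0  1  1  2  2  3  3
 y  0  0  1  1  2  2  3  3
 z  0  0  1  1  2  2  3  3
 z  0  0  1  1  2  2  3  3
 z  0  0  1  1  2  2  3  3

3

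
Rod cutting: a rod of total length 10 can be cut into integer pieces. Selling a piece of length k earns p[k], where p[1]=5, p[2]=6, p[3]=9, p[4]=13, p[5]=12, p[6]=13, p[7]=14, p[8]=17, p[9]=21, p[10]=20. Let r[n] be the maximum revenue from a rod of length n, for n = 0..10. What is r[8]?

40

   n    0    1    2    3    4    5    6    7    8    9   10
r[n]    0    5   10   15   20   25   30   35   40   45   50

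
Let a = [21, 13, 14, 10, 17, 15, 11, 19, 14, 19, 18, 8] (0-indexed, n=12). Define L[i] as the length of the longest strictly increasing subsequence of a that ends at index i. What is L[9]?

4

   i    0    1    2    3    4    5    6    7    8    9   10   11
a[i]   21   13   14   10   17   15   11   19   14   19   18    8
L[i]    1    1    2    1    3    3    2    4    3    4    4    1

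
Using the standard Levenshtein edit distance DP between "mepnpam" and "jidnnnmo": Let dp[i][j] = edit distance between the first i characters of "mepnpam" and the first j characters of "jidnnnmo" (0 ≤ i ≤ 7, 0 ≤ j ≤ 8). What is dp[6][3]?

   ''  j  i  d  n  n  n  m  o
''  0  1  2  3  4  5  6  7  8
 m  1  1  2  3  4  5  6  6  7
 e  2  2  2  3  4  5  6  7  7
 p  3  3  3  3  4  5  6  7  8
 n  4  4  4  4  3  4  5  6  7
 p  5  5  5  5  4  4  5  6  7
 a  6  6  6  6  5  5  5  6  7
 m  7  7  7  7  6  6  6  5  6

6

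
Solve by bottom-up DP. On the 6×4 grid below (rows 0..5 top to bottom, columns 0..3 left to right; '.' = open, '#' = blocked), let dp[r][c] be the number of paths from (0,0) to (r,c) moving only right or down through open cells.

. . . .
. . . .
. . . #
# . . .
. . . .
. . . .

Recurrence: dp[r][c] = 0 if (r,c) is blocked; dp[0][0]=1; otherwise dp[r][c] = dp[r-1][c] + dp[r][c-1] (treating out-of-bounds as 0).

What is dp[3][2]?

r\c   0   1   2   3
  0   1   1   1   1
  1   1   2   3   4
  2   1   3   6   0
  3   0   3   9   9
  4   0   3  12  21
  5   0   3  15  36

9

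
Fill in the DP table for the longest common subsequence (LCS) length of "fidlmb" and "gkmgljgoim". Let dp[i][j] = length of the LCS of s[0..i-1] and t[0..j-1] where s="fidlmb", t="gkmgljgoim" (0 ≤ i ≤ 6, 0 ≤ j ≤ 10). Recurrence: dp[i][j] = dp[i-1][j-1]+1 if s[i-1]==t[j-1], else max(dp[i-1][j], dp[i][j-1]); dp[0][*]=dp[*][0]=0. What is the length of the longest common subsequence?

   ''  g  k  m  g  l  j  g  o  i  m
''  0  0  0  0  0  0  0  0  0  0  0
 f  0  0  0  0  0  0  0  0  0  0  0
 i  0  0  0  0  0  0  0  0  0  1  1
 d  0  0  0  0  0  0  0  0  0  1  1
 l  0  0  0  0  0  1  1  1  1  1  1
 m  0  0  0  1  1  1  1  1  1  1  2
 b  0  0  0  1  1  1  1  1  1  1  2

2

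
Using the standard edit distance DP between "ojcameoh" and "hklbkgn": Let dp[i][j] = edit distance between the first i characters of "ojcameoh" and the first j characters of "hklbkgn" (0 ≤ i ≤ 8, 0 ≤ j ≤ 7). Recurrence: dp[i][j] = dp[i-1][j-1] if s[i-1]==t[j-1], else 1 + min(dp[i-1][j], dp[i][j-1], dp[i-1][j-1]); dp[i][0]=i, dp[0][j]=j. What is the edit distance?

   ''  h  k  l  b  k  g  n
''  0  1  2  3  4  5  6  7
 o  1  1  2  3  4  5  6  7
 j  2  2  2  3  4  5  6  7
 c  3  3  3  3  4  5  6  7
 a  4  4  4  4  4  5  6  7
 m  5  5  5  5  5  5  6  7
 e  6  6  6  6  6  6  6  7
 o  7  7  7  7  7  7  7  7
 h  8  7  8  8  8  8  8  8

8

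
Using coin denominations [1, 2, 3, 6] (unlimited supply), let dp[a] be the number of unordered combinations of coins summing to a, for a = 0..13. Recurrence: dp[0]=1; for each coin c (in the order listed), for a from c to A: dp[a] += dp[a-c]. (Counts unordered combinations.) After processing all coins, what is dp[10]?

18

after  coin     0     1     2     3     4     5     6     7     8     9    10    11    12    13
          1     1     1     1     1     1     1     1     1     1     1     1     1     1     1
          2     1     1     2     2     3     3     4     4     5     5     6     6     7     7
          3     1     1     2     3     4     5     7     8    10    12    14    16    19    21
          6     1     1     2     3     4     5     8     9    12    15    18    21    27    30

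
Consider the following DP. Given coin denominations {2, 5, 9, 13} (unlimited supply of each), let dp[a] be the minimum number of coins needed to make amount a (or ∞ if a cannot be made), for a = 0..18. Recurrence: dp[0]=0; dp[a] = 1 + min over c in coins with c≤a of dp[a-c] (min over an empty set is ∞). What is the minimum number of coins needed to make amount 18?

2

 a  0  1  2  3  4  5  6  7  8  9 10 11 12 13 14 15 16 17 18
dp  0  -  1  -  2  1  3  2  4  1  2  2  3  1  2  2  3  3  2
(- denotes ∞ / unreachable)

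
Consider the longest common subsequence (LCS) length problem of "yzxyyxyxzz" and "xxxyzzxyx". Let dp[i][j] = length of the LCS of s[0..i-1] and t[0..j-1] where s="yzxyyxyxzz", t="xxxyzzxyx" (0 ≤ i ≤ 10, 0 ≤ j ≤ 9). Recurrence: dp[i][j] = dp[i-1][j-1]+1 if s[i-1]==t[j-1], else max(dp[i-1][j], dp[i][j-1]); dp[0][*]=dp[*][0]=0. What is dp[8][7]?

   ''  x  x  x  y  z  z  x  y  x
''  0  0  0  0  0  0  0  0  0  0
 y  0  0  0  0  1  1  1  1  1  1
 z  0  0  0  0  1  2  2  2  2  2
 x  0  1  1  1  1  2  2  3  3  3
 y  0  1  1  1  2  2  2  3  4  4
 y  0  1  1  1  2  2  2  3  4  4
 x  0  1  2  2  2  2  2  3  4  5
 y  0  1  2  2  3  3  3  3  4  5
 x  0  1  2  3  3  3  3  4  4  5
 z  0  1  2  3  3  4  4  4  4  5
 z  0  1  2  3  3  4  5  5  5  5

4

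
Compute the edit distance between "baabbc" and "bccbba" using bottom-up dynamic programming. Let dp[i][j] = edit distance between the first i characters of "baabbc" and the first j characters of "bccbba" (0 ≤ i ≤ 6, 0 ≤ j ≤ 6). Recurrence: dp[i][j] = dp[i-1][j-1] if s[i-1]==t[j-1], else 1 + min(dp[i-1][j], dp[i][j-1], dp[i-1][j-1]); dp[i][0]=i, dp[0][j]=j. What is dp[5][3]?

4

   ''  b  c  c  b  b  a
''  0  1  2  3  4  5  6
 b  1  0  1  2  3  4  5
 a  2  1  1  2  3  4  4
 a  3  2  2  2  3  4  4
 b  4  3  3  3  2  3  4
 b  5  4  4  4  3  2  3
 c  6  5  4  4  4  3  3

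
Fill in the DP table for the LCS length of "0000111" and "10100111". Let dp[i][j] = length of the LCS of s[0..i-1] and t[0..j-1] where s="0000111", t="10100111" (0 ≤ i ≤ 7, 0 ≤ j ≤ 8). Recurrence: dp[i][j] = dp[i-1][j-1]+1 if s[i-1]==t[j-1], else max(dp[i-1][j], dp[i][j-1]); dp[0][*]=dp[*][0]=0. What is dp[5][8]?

   ''  1  0  1  0  0  1  1  1
''  0  0  0  0  0  0  0  0  0
 0  0  0  1  1  1  1  1  1  1
 0  0  0  1  1  2  2  2  2  2
 0  0  0  1  1  2  3  3  3  3
 0  0  0  1  1  2  3  3  3  3
 1  0  1  1  2  2  3  4  4  4
 1  0  1  1  2  2  3  4  5  5
 1  0  1  1  2  2  3  4  5  6

4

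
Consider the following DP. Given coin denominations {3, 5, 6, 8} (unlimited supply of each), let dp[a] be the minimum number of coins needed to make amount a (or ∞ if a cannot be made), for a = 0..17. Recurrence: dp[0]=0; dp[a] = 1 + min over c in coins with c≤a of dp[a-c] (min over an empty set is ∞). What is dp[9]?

2

 a  0  1  2  3  4  5  6  7  8  9 10 11 12 13 14 15 16 17
dp  0  -  -  1  -  1  1  -  1  2  2  2  2  2  2  3  2  3
(- denotes ∞ / unreachable)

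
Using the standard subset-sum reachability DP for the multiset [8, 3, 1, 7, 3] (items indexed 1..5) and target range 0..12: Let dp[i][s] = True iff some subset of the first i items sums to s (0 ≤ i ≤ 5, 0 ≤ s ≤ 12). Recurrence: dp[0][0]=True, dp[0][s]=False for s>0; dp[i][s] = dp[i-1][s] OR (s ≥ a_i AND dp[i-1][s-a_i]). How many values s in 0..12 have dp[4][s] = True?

10

i\s   0   1   2   3   4   5   6   7   8   9  10  11  12
  0   T   F   F   F   F   F   F   F   F   F   F   F   F
  1   T   F   F   F   F   F   F   F   T   F   F   F   F
  2   T   F   F   T   F   F   F   F   T   F   F   T   F
  3   T   T   F   T   T   F   F   F   T   T   F   T   T
  4   T   T   F   T   T   F   F   T   T   T   T   T   T
  5   T   T   F   T   T   F   T   T   T   T   T   T   T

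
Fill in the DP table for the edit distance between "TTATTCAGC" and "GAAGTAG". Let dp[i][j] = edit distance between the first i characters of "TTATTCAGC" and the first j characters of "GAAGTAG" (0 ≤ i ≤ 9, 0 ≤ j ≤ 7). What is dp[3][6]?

   ''  G  A  A  G  T  A  G
''  0  1  2  3  4  5  6  7
 T  1  1  2  3  4  4  5  6
 T  2  2  2  3  4  4  5  6
 A  3  3  2  2  3  4  4  5
 T  4  4  3  3  3  3  4  5
 T  5  5  4  4  4  3  4  5
 C  6  6  5  5  5  4  4  5
 A  7  7  6  5  6  5  4  5
 G  8  7  7  6  5  6  5  4
 C  9  8  8  7  6  6  6  5

4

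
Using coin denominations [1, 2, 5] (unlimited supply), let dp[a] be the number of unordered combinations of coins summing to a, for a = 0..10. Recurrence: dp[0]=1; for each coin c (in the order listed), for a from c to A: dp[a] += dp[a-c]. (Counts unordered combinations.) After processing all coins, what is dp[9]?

8

after  coin     0     1     2     3     4     5     6     7     8     9    10
          1     1     1     1     1     1     1     1     1     1     1     1
          2     1     1     2     2     3     3     4     4     5     5     6
          5     1     1     2     2     3     4     5     6     7     8    10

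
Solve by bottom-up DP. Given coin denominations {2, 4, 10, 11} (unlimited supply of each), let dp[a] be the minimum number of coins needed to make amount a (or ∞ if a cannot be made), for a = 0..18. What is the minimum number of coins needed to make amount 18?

 a  0  1  2  3  4  5  6  7  8  9 10 11 12 13 14 15 16 17 18
dp  0  -  1  -  1  -  2  -  2  -  1  1  2  2  2  2  3  3  3
(- denotes ∞ / unreachable)

3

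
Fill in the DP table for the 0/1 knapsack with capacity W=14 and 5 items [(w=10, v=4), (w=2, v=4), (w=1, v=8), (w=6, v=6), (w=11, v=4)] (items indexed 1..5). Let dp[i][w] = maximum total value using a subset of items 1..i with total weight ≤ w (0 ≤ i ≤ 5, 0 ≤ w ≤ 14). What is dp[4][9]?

18

i\w   0   1   2   3   4   5   6   7   8   9  10  11  12  13  14
  0   0   0   0   0   0   0   0   0   0   0   0   0   0   0   0
  1   0   0   0   0   0   0   0   0   0   0   4   4   4   4   4
  2   0   0   4   4   4   4   4   4   4   4   4   4   8   8   8
  3   0   8   8  12  12  12  12  12  12  12  12  12  12  16  16
  4   0   8   8  12  12  12  12  14  14  18  18  18  18  18  18
  5   0   8   8  12  12  12  12  14  14  18  18  18  18  18  18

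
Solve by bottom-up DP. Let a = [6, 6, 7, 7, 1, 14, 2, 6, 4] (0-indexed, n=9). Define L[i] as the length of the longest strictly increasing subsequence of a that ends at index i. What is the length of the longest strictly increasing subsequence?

   i    0    1    2    3    4    5    6    7    8
a[i]    6    6    7    7    1   14    2    6    4
L[i]    1    1    2    2    1    3    2    3    3

3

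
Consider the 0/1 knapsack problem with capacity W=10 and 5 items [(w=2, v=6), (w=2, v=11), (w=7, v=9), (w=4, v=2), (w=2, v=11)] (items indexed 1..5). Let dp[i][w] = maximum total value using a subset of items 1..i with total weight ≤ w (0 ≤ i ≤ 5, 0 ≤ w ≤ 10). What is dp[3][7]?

17

i\w   0   1   2   3   4   5   6   7   8   9  10
  0   0   0   0   0   0   0   0   0   0   0   0
  1   0   0   6   6   6   6   6   6   6   6   6
  2   0   0  11  11  17  17  17  17  17  17  17
  3   0   0  11  11  17  17  17  17  17  20  20
  4   0   0  11  11  17  17  17  17  19  20  20
  5   0   0  11  11  22  22  28  28  28  28  30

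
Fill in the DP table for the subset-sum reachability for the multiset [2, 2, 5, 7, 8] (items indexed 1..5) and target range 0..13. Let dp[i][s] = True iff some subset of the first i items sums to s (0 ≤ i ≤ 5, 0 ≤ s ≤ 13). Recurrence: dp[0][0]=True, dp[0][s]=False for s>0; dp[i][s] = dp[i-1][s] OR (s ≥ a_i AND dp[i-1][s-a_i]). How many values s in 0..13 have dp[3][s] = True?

6

i\s   0   1   2   3   4   5   6   7   8   9  10  11  12  13
  0   T   F   F   F   F   F   F   F   F   F   F   F   F   F
  1   T   F   T   F   F   F   F   F   F   F   F   F   F   F
  2   T   F   T   F   T   F   F   F   F   F   F   F   F   F
  3   T   F   T   F   T   T   F   T   F   T   F   F   F   F
  4   T   F   T   F   T   T   F   T   F   T   F   T   T   F
  5   T   F   T   F   T   T   F   T   T   T   T   T   T   T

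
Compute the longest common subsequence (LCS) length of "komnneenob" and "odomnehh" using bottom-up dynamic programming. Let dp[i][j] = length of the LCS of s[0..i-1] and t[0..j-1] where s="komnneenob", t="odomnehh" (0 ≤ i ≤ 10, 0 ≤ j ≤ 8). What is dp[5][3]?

1

   ''  o  d  o  m  n  e  h  h
''  0  0  0  0  0  0  0  0  0
 k  0  0  0  0  0  0  0  0  0
 o  0  1  1  1  1  1  1  1  1
 m  0  1  1  1  2  2  2  2  2
 n  0  1  1  1  2  3  3  3  3
 n  0  1  1  1  2  3  3  3  3
 e  0  1  1  1  2  3  4  4  4
 e  0  1  1  1  2  3  4  4  4
 n  0  1  1  1  2  3  4  4  4
 o  0  1  1  2  2  3  4  4  4
 b  0  1  1  2  2  3  4  4  4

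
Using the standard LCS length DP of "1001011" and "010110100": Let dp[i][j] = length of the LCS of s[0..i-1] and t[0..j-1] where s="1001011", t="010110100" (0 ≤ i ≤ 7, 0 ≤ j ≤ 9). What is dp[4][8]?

4

   ''  0  1  0  1  1  0  1  0  0
''  0  0  0  0  0  0  0  0  0  0
 1  0  0  1  1  1  1  1  1  1  1
 0  0  1  1  2  2  2  2  2  2  2
 0  0  1  1  2  2  2  3  3  3  3
 1  0  1  2  2  3  3  3  4  4  4
 0  0  1  2  3  3  3  4  4  5  5
 1  0  1  2  3  4  4  4  5  5  5
 1  0  1  2  3  4  5  5  5  5  5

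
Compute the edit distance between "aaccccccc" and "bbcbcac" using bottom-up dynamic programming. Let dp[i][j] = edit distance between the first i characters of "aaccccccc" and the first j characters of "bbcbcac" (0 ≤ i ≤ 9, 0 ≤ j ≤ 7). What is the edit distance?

6

   ''  b  b  c  b  c  a  c
''  0  1  2  3  4  5  6  7
 a  1  1  2  3  4  5  5  6
 a  2  2  2  3  4  5  5  6
 c  3  3  3  2  3  4  5  5
 c  4  4  4  3  3  3  4  5
 c  5  5  5  4  4  3  4  4
 c  6  6  6  5  5  4  4  4
 c  7  7  7  6  6  5  5  4
 c  8  8  8  7  7  6  6  5
 c  9  9  9  8  8  7  7  6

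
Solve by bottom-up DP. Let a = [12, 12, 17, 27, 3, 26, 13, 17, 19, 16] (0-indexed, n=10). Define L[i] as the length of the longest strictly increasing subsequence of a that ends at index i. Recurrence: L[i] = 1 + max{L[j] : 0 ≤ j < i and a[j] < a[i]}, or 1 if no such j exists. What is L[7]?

   i    0    1    2    3    4    5    6    7    8    9
a[i]   12   12   17   27    3   26   13   17   19   16
L[i]    1    1    2    3    1    3    2    3    4    3

3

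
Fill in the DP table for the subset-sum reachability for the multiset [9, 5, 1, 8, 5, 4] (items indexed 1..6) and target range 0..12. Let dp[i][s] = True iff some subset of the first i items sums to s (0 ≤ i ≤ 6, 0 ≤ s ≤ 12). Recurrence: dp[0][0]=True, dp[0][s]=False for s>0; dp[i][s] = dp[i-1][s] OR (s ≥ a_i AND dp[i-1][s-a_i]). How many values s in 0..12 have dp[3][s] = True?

6

i\s   0   1   2   3   4   5   6   7   8   9  10  11  12
  0   T   F   F   F   F   F   F   F   F   F   F   F   F
  1   T   F   F   F   F   F   F   F   F   T   F   F   F
  2   T   F   F   F   F   T   F   F   F   T   F   F   F
  3   T   T   F   F   F   T   T   F   F   T   T   F   F
  4   T   T   F   F   F   T   T   F   T   T   T   F   F
  5   T   T   F   F   F   T   T   F   T   T   T   T   F
  6   T   T   F   F   T   T   T   F   T   T   T   T   T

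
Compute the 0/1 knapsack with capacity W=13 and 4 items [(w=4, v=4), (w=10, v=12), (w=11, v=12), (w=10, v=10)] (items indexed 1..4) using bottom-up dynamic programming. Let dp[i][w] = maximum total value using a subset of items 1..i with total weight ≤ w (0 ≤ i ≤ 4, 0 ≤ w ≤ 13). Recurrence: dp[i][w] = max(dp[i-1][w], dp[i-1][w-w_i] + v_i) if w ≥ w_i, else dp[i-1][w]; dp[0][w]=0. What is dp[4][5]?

i\w   0   1   2   3   4   5   6   7   8   9  10  11  12  13
  0   0   0   0   0   0   0   0   0   0   0   0   0   0   0
  1   0   0   0   0   4   4   4   4   4   4   4   4   4   4
  2   0   0   0   0   4   4   4   4   4   4  12  12  12  12
  3   0   0   0   0   4   4   4   4   4   4  12  12  12  12
  4   0   0   0   0   4   4   4   4   4   4  12  12  12  12

4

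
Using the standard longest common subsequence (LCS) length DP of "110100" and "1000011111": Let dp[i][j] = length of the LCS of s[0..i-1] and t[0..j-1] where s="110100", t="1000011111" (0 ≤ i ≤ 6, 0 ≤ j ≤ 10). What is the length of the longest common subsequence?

4

   ''  1  0  0  0  0  1  1  1  1  1
''  0  0  0  0  0  0  0  0  0  0  0
 1  0  1  1  1  1  1  1  1  1  1  1
 1  0  1  1  1  1  1  2  2  2  2  2
 0  0  1  2  2  2  2  2  2  2  2  2
 1  0  1  2  2  2  2  3  3  3  3  3
 0  0  1  2  3  3  3  3  3  3  3  3
 0  0  1  2  3  4  4  4  4  4  4  4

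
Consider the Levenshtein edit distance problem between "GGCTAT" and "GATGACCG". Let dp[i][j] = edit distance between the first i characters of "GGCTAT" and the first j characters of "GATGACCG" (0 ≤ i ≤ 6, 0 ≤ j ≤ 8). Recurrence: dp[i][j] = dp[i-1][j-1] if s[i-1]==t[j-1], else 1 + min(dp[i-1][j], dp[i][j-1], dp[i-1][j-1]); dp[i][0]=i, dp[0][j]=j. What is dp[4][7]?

   ''  G  A  T  G  A  C  C  G
''  0  1  2  3  4  5  6  7  8
 G  1  0  1  2  3  4  5  6  7
 G  2  1  1  2  2  3  4  5  6
 C  3  2  2  2  3  3  3  4  5
 T  4  3  3  2  3  4  4  4  5
 A  5  4  3  3  3  3  4  5  5
 T  6  5  4  3  4  4  4  5  6

4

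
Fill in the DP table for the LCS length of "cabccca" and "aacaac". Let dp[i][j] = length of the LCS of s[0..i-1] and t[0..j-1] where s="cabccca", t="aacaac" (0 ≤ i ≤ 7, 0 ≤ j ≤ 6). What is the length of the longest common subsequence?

3

   ''  a  a  c  a  a  c
''  0  0  0  0  0  0  0
 c  0  0  0  1  1  1  1
 a  0  1  1  1  2  2  2
 b  0  1  1  1  2  2  2
 c  0  1  1  2  2  2  3
 c  0  1  1  2  2  2  3
 c  0  1  1  2  2  2  3
 a  0  1  2  2  3  3  3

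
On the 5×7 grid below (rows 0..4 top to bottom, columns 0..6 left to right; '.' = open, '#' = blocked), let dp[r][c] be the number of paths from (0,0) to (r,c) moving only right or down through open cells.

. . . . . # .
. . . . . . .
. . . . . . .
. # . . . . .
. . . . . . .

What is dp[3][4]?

31

r\c   0   1   2   3   4   5   6
  0   1   1   1   1   1   0   0
  1   1   2   3   4   5   5   5
  2   1   3   6  10  15  20  25
  3   1   0   6  16  31  51  76
  4   1   1   7  23  54 105 181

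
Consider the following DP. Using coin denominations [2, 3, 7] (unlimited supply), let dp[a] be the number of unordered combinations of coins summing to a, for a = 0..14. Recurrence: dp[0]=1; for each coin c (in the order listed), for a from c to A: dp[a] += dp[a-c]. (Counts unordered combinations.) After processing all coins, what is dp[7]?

2

after  coin     0     1     2     3     4     5     6     7     8     9    10    11    12    13    14
          2     1     0     1     0     1     0     1     0     1     0     1     0     1     0     1
          3     1     0     1     1     1     1     2     1     2     2     2     2     3     2     3
          7     1     0     1     1     1     1     2     2     2     3     3     3     4     4     5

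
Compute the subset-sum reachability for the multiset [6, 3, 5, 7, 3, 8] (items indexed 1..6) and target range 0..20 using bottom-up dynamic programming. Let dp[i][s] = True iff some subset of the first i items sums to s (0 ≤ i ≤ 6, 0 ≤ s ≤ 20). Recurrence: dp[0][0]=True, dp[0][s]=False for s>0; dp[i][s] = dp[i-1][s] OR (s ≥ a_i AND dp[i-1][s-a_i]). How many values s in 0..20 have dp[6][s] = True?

18

i\s   0   1   2   3   4   5   6   7   8   9  10  11  12  13  14  15  16  17  18  19  20
  0   T   F   F   F   F   F   F   F   F   F   F   F   F   F   F   F   F   F   F   F   F
  1   T   F   F   F   F   F   T   F   F   F   F   F   F   F   F   F   F   F   F   F   F
  2   T   F   F   T   F   F   T   F   F   T   F   F   F   F   F   F   F   F   F   F   F
  3   T   F   F   T   F   T   T   F   T   T   F   T   F   F   T   F   F   F   F   F   F
  4   T   F   F   T   F   T   T   T   T   T   T   T   T   T   T   T   T   F   T   F   F
  5   T   F   F   T   F   T   T   T   T   T   T   T   T   T   T   T   T   T   T   T   F
  6   T   F   F   T   F   T   T   T   T   T   T   T   T   T   T   T   T   T   T   T   T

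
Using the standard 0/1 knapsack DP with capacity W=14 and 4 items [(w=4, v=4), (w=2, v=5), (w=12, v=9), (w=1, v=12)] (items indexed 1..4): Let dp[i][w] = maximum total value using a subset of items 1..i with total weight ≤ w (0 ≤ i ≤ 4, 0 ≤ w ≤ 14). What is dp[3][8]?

9

i\w   0   1   2   3   4   5   6   7   8   9  10  11  12  13  14
  0   0   0   0   0   0   0   0   0   0   0   0   0   0   0   0
  1   0   0   0   0   4   4   4   4   4   4   4   4   4   4   4
  2   0   0   5   5   5   5   9   9   9   9   9   9   9   9   9
  3   0   0   5   5   5   5   9   9   9   9   9   9   9   9  14
  4   0  12  12  17  17  17  17  21  21  21  21  21  21  21  21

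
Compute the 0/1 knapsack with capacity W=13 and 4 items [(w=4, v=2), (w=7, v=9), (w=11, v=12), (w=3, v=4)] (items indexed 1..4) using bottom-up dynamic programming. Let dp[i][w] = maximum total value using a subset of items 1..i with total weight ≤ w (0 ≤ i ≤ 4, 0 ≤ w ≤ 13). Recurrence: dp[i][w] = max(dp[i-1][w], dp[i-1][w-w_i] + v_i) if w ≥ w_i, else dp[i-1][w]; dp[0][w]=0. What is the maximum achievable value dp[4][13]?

i\w   0   1   2   3   4   5   6   7   8   9  10  11  12  13
  0   0   0   0   0   0   0   0   0   0   0   0   0   0   0
  1   0   0   0   0   2   2   2   2   2   2   2   2   2   2
  2   0   0   0   0   2   2   2   9   9   9   9  11  11  11
  3   0   0   0   0   2   2   2   9   9   9   9  12  12  12
  4   0   0   0   4   4   4   4   9   9   9  13  13  13  13

13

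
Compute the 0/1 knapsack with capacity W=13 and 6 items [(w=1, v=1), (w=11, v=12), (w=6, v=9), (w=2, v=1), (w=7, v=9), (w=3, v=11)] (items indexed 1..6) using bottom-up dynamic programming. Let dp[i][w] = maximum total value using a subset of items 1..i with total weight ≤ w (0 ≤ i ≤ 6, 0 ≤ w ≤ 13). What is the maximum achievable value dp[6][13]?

22

i\w   0   1   2   3   4   5   6   7   8   9  10  11  12  13
  0   0   0   0   0   0   0   0   0   0   0   0   0   0   0
  1   0   1   1   1   1   1   1   1   1   1   1   1   1   1
  2   0   1   1   1   1   1   1   1   1   1   1  12  13  13
  3   0   1   1   1   1   1   9  10  10  10  10  12  13  13
  4   0   1   1   2   2   2   9  10  10  11  11  12  13  13
  5   0   1   1   2   2   2   9  10  10  11  11  12  13  18
  6   0   1   1  11  12  12  13  13  13  20  21  21  22  22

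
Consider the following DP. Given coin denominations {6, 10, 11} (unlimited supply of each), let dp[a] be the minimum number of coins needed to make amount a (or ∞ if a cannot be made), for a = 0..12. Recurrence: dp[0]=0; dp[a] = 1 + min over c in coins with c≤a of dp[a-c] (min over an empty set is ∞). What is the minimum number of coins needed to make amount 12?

2

 a  0  1  2  3  4  5  6  7  8  9 10 11 12
dp  0  -  -  -  -  -  1  -  -  -  1  1  2
(- denotes ∞ / unreachable)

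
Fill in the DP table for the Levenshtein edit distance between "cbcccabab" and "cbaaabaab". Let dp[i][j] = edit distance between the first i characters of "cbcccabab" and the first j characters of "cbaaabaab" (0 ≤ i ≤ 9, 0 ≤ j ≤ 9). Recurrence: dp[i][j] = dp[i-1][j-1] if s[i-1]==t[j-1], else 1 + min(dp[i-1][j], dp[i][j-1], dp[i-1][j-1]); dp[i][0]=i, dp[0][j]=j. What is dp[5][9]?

7

   ''  c  b  a  a  a  b  a  a  b
''  0  1  2  3  4  5  6  7  8  9
 c  1  0  1  2  3  4  5  6  7  8
 b  2  1  0  1  2  3  4  5  6  7
 c  3  2  1  1  2  3  4  5  6  7
 c  4  3  2  2  2  3  4  5  6  7
 c  5  4  3  3  3  3  4  5  6  7
 a  6  5  4  3  3  3  4  4  5  6
 b  7  6  5  4  4  4  3  4  5  5
 a  8  7  6  5  4  4  4  3  4  5
 b  9  8  7  6  5  5  4  4  4  4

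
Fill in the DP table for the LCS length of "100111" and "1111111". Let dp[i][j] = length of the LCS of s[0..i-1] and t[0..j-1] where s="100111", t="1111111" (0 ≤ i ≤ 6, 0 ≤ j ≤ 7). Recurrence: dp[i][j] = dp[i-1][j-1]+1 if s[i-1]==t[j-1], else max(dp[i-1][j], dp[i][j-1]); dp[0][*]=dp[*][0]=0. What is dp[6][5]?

4

   ''  1  1  1  1  1  1  1
''  0  0  0  0  0  0  0  0
 1  0  1  1  1  1  1  1  1
 0  0  1  1  1  1  1  1  1
 0  0  1  1  1  1  1  1  1
 1  0  1  2  2  2  2  2  2
 1  0  1  2  3  3  3  3  3
 1  0  1  2  3  4  4  4  4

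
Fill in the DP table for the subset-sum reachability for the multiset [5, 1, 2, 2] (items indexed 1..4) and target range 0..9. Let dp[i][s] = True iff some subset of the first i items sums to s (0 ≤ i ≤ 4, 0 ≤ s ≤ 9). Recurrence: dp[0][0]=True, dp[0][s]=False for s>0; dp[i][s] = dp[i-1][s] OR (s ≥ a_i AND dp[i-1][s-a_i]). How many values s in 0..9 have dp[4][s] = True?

i\s   0   1   2   3   4   5   6   7   8   9
  0   T   F   F   F   F   F   F   F   F   F
  1   T   F   F   F   F   T   F   F   F   F
  2   T   T   F   F   F   T   T   F   F   F
  3   T   T   T   T   F   T   T   T   T   F
  4   T   T   T   T   T   T   T   T   T   T

10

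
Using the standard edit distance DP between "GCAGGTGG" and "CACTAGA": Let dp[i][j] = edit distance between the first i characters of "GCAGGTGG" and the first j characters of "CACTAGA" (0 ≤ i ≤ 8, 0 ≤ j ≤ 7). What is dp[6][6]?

5

   ''  C  A  C  T  A  G  A
''  0  1  2  3  4  5  6  7
 G  1  1  2  3  4  5  5  6
 C  2  1  2  2  3  4  5  6
 A  3  2  1  2  3  3  4  5
 G  4  3  2  2  3  4  3  4
 G  5  4  3  3  3  4  4  4
 T  6  5  4  4  3  4  5  5
 G  7  6  5  5  4  4  4  5
 G  8  7  6  6  5  5  4  5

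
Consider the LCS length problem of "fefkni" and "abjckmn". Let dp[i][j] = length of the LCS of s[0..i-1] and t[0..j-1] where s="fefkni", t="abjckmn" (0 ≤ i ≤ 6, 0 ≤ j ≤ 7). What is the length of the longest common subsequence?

   ''  a  b  j  c  k  m  n
''  0  0  0  0  0  0  0  0
 f  0  0  0  0  0  0  0  0
 e  0  0  0  0  0  0  0  0
 f  0  0  0  0  0  0  0  0
 k  0  0  0  0  0  1  1  1
 n  0  0  0  0  0  1  1  2
 i  0  0  0  0  0  1  1  2

2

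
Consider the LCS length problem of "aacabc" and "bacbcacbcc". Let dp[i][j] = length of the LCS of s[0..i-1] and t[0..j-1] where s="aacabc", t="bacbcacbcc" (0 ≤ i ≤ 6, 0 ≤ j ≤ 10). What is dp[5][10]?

   ''  b  a  c  b  c  a  c  b  c  c
''  0  0  0  0  0  0  0  0  0  0  0
 a  0  0  1  1  1  1  1  1  1  1  1
 a  0  0  1  1  1  1  2  2  2  2  2
 c  0  0  1  2  2  2  2  3  3  3  3
 a  0  0  1  2  2  2  3  3  3  3  3
 b  0  1  1  2  3  3  3  3  4  4  4
 c  0  1  1  2  3  4  4  4  4  5  5

4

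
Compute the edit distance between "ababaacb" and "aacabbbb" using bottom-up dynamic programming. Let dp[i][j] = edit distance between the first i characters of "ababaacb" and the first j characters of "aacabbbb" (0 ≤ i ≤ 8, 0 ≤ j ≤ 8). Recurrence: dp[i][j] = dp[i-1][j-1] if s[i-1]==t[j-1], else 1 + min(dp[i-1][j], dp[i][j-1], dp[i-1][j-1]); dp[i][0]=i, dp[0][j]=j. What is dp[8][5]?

   ''  a  a  c  a  b  b  b  b
''  0  1  2  3  4  5  6  7  8
 a  1  0  1  2  3  4  5  6  7
 b  2  1  1  2  3  3  4  5  6
 a  3  2  1  2  2  3  4  5  6
 b  4  3  2  2  3  2  3  4  5
 a  5  4  3  3  2  3  3  4  5
 a  6  5  4  4  3  3  4  4  5
 c  7  6  5  4  4  4  4  5  5
 b  8  7  6  5  5  4  4  4  5

4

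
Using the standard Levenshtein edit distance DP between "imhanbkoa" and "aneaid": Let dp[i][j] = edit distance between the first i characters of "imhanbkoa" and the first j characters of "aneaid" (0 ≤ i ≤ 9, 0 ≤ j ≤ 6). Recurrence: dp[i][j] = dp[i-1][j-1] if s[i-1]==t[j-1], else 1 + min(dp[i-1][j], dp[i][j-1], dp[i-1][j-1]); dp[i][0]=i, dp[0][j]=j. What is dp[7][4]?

5

   ''  a  n  e  a  i  d
''  0  1  2  3  4  5  6
 i  1  1  2  3  4  4  5
 m  2  2  2  3  4  5  5
 h  3  3  3  3  4  5  6
 a  4  3  4  4  3  4  5
 n  5  4  3  4  4  4  5
 b  6  5  4  4  5  5  5
 k  7  6  5  5  5  6  6
 o  8  7  6  6  6  6  7
 a  9  8  7  7  6  7  7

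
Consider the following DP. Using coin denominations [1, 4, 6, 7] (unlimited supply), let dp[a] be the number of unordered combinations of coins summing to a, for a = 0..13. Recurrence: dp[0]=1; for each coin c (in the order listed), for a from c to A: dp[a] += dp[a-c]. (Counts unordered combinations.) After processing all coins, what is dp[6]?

3

after  coin     0     1     2     3     4     5     6     7     8     9    10    11    12    13
          1     1     1     1     1     1     1     1     1     1     1     1     1     1     1
          4     1     1     1     1     2     2     2     2     3     3     3     3     4     4
          6     1     1     1     1     2     2     3     3     4     4     5     5     7     7
          7     1     1     1     1     2     2     3     4     5     5     6     7     9    10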